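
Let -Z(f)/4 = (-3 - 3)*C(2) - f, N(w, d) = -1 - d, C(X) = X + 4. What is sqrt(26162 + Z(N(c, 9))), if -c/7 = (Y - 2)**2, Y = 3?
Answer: sqrt(26266) ≈ 162.07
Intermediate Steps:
C(X) = 4 + X
c = -7 (c = -7*(3 - 2)**2 = -7*1**2 = -7*1 = -7)
Z(f) = 144 + 4*f (Z(f) = -4*((-3 - 3)*(4 + 2) - f) = -4*(-6*6 - f) = -4*(-36 - f) = 144 + 4*f)
sqrt(26162 + Z(N(c, 9))) = sqrt(26162 + (144 + 4*(-1 - 1*9))) = sqrt(26162 + (144 + 4*(-1 - 9))) = sqrt(26162 + (144 + 4*(-10))) = sqrt(26162 + (144 - 40)) = sqrt(26162 + 104) = sqrt(26266)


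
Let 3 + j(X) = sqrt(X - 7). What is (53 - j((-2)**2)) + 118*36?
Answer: 4304 - I*sqrt(3) ≈ 4304.0 - 1.732*I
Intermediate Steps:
j(X) = -3 + sqrt(-7 + X) (j(X) = -3 + sqrt(X - 7) = -3 + sqrt(-7 + X))
(53 - j((-2)**2)) + 118*36 = (53 - (-3 + sqrt(-7 + (-2)**2))) + 118*36 = (53 - (-3 + sqrt(-7 + 4))) + 4248 = (53 - (-3 + sqrt(-3))) + 4248 = (53 - (-3 + I*sqrt(3))) + 4248 = (53 + (3 - I*sqrt(3))) + 4248 = (56 - I*sqrt(3)) + 4248 = 4304 - I*sqrt(3)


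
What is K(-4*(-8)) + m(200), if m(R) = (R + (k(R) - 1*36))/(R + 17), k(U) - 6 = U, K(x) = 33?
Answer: 7531/217 ≈ 34.705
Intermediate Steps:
k(U) = 6 + U
m(R) = (-30 + 2*R)/(17 + R) (m(R) = (R + ((6 + R) - 1*36))/(R + 17) = (R + ((6 + R) - 36))/(17 + R) = (R + (-30 + R))/(17 + R) = (-30 + 2*R)/(17 + R))
K(-4*(-8)) + m(200) = 33 + 2*(-15 + 200)/(17 + 200) = 33 + 2*185/217 = 33 + 2*(1/217)*185 = 33 + 370/217 = 7531/217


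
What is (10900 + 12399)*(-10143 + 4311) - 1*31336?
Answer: -135911104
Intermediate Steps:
(10900 + 12399)*(-10143 + 4311) - 1*31336 = 23299*(-5832) - 31336 = -135879768 - 31336 = -135911104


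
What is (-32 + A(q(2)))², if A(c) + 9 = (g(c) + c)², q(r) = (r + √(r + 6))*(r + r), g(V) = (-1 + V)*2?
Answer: 4774297 + 3368640*√2 ≈ 9.5383e+6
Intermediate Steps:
g(V) = -2 + 2*V
q(r) = 2*r*(r + √(6 + r)) (q(r) = (r + √(6 + r))*(2*r) = 2*r*(r + √(6 + r)))
A(c) = -9 + (-2 + 3*c)² (A(c) = -9 + ((-2 + 2*c) + c)² = -9 + (-2 + 3*c)²)
(-32 + A(q(2)))² = (-32 + (-9 + (-2 + 3*(2*2*(2 + √(6 + 2))))²))² = (-32 + (-9 + (-2 + 3*(2*2*(2 + √8)))²))² = (-32 + (-9 + (-2 + 3*(2*2*(2 + 2*√2)))²))² = (-32 + (-9 + (-2 + 3*(8 + 8*√2))²))² = (-32 + (-9 + (-2 + (24 + 24*√2))²))² = (-32 + (-9 + (22 + 24*√2)²))² = (-41 + (22 + 24*√2)²)²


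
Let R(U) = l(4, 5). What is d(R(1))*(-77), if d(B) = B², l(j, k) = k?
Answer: -1925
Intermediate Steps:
R(U) = 5
d(R(1))*(-77) = 5²*(-77) = 25*(-77) = -1925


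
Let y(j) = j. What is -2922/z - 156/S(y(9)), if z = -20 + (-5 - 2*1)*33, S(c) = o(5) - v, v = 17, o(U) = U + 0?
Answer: 6185/251 ≈ 24.641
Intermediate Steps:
o(U) = U
S(c) = -12 (S(c) = 5 - 1*17 = 5 - 17 = -12)
z = -251 (z = -20 + (-5 - 2)*33 = -20 - 7*33 = -20 - 231 = -251)
-2922/z - 156/S(y(9)) = -2922/(-251) - 156/(-12) = -2922*(-1/251) - 156*(-1/12) = 2922/251 + 13 = 6185/251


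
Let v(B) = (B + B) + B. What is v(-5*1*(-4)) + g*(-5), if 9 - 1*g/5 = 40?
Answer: 835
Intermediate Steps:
g = -155 (g = 45 - 5*40 = 45 - 200 = -155)
v(B) = 3*B (v(B) = 2*B + B = 3*B)
v(-5*1*(-4)) + g*(-5) = 3*(-5*1*(-4)) - 155*(-5) = 3*(-5*(-4)) + 775 = 3*20 + 775 = 60 + 775 = 835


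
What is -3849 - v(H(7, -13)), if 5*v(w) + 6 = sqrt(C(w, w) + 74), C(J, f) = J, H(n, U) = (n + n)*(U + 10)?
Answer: -19239/5 - 4*sqrt(2)/5 ≈ -3848.9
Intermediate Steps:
H(n, U) = 2*n*(10 + U) (H(n, U) = (2*n)*(10 + U) = 2*n*(10 + U))
v(w) = -6/5 + sqrt(74 + w)/5 (v(w) = -6/5 + sqrt(w + 74)/5 = -6/5 + sqrt(74 + w)/5)
-3849 - v(H(7, -13)) = -3849 - (-6/5 + sqrt(74 + 2*7*(10 - 13))/5) = -3849 - (-6/5 + sqrt(74 + 2*7*(-3))/5) = -3849 - (-6/5 + sqrt(74 - 42)/5) = -3849 - (-6/5 + sqrt(32)/5) = -3849 - (-6/5 + (4*sqrt(2))/5) = -3849 - (-6/5 + 4*sqrt(2)/5) = -3849 + (6/5 - 4*sqrt(2)/5) = -19239/5 - 4*sqrt(2)/5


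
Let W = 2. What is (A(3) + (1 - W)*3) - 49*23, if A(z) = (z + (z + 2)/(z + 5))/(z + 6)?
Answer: -81331/72 ≈ -1129.6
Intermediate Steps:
A(z) = (z + (2 + z)/(5 + z))/(6 + z)
(A(3) + (1 - W)*3) - 49*23 = ((2 + 3² + 6*3)/(30 + 3² + 11*3) + (1 - 1*2)*3) - 49*23 = ((2 + 9 + 18)/(30 + 9 + 33) + (1 - 2)*3) - 1127 = (29/72 - 1*3) - 1127 = ((1/72)*29 - 3) - 1127 = (29/72 - 3) - 1127 = -187/72 - 1127 = -81331/72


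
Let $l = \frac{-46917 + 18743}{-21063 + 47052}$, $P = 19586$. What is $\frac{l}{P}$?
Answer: $- \frac{14087}{254510277} \approx -5.5349 \cdot 10^{-5}$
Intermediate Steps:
$l = - \frac{28174}{25989} \approx -1.0841$
$\frac{l}{P} = - \frac{28174}{25989 \cdot 19586} = \left(- \frac{28174}{25989}\right) \frac{1}{19586} = - \frac{14087}{254510277}$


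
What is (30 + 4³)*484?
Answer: 45496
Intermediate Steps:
(30 + 4³)*484 = (30 + 64)*484 = 94*484 = 45496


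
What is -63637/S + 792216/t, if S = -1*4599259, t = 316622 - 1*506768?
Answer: -86464434451/20822159567 ≈ -4.1525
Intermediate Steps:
t = -190146 (t = 316622 - 506768 = -190146)
S = -4599259
-63637/S + 792216/t = -63637/(-4599259) + 792216/(-190146) = -63637*(-1/4599259) + 792216*(-1/190146) = 9091/657037 - 132036/31691 = -86464434451/20822159567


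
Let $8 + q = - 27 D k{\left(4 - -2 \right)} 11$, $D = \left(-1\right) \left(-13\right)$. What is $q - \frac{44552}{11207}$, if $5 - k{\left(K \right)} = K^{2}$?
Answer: $\frac{1341242829}{11207} \approx 1.1968 \cdot 10^{5}$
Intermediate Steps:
$k{\left(K \right)} = 5 - K^{2}$
$D = 13$
$q = 119683$ ($q = -8 + \left(-27\right) 13 \left(5 - \left(4 - -2\right)^{2}\right) 11 = -8 - 351 \left(5 - \left(4 + 2\right)^{2}\right) 11 = -8 - 351 \left(5 - 6^{2}\right) 11 = -8 - 351 \left(5 - 36\right) 11 = -8 - 351 \left(\left(-31\right) 11\right) = -8 - -119691 = -8 + 119691 = 119683$)
$q - \frac{44552}{11207} = 119683 - \frac{44552}{11207} = \frac{1341242829}{11207}$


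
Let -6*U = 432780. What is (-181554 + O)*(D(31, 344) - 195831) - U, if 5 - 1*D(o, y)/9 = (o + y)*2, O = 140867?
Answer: 8240654362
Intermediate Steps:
D(o, y) = 45 - 18*o - 18*y (D(o, y) = 45 - 9*(o + y)*2 = 45 - 9*(2*o + 2*y) = 45 + (-18*o - 18*y) = 45 - 18*o - 18*y)
U = -72130 (U = -⅙*432780 = -72130)
(-181554 + O)*(D(31, 344) - 195831) - U = (-181554 + 140867)*((45 - 18*31 - 18*344) - 195831) - 1*(-72130) = -40687*((45 - 558 - 6192) - 195831) + 72130 = -40687*(-6705 - 195831) + 72130 = -40687*(-202536) + 72130 = 8240582232 + 72130 = 8240654362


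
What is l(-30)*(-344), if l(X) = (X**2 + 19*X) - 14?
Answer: -108704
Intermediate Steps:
l(X) = -14 + X**2 + 19*X
l(-30)*(-344) = (-14 + (-30)**2 + 19*(-30))*(-344) = (-14 + 900 - 570)*(-344) = 316*(-344) = -108704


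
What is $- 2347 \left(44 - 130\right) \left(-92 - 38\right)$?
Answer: $-26239460$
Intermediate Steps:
$- 2347 \left(44 - 130\right) \left(-92 - 38\right) = - 2347 \left(\left(-86\right) \left(-130\right)\right) = \left(-2347\right) 11180 = -26239460$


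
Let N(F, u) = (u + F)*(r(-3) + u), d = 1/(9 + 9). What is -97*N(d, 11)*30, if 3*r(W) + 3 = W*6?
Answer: -386060/3 ≈ -1.2869e+5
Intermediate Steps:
r(W) = -1 + 2*W (r(W) = -1 + (W*6)/3 = -1 + (6*W)/3 = -1 + 2*W)
d = 1/18 ≈ 0.055556
N(F, u) = (-7 + u)*(F + u) (N(F, u) = (u + F)*((-1 + 2*(-3)) + u) = (F + u)*((-1 - 6) + u) = (F + u)*(-7 + u) = (-7 + u)*(F + u))
-97*N(d, 11)*30 = -97*(11² - 7*1/18 - 7*11 + (1/18)*11)*30 = -97*(121 - 7/18 - 77 + 11/18)*30 = -97*398/9*30 = -38606/9*30 = -386060/3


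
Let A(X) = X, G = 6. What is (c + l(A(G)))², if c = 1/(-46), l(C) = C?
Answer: 75625/2116 ≈ 35.740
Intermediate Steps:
c = -1/46 ≈ -0.021739
(c + l(A(G)))² = (-1/46 + 6)² = (275/46)² = 75625/2116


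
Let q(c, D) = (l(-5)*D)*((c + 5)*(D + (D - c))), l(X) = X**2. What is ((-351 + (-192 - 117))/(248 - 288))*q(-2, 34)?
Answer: 2945250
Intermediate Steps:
q(c, D) = 25*D*(5 + c)*(-c + 2*D) (q(c, D) = ((-5)**2*D)*((c + 5)*(D + (D - c))) = (25*D)*((5 + c)*(-c + 2*D)) = 25*D*(5 + c)*(-c + 2*D))
((-351 + (-192 - 117))/(248 - 288))*q(-2, 34) = ((-351 + (-192 - 117))/(248 - 288))*(25*34*(-1*(-2)**2 - 5*(-2) + 10*34 + 2*34*(-2))) = ((-351 - 309)/(-40))*(25*34*(-1*4 + 10 + 340 - 136)) = (-660*(-1/40))*(25*34*(-4 + 10 + 340 - 136)) = 33*(25*34*210)/2 = (33/2)*178500 = 2945250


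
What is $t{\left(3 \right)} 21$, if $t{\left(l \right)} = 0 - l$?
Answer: $-63$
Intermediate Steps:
$t{\left(l \right)} = - l$
$t{\left(3 \right)} 21 = \left(-1\right) 3 \cdot 21 = \left(-3\right) 21 = -63$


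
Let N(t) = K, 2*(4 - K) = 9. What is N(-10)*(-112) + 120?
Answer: 176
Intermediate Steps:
K = -½ (K = 4 - ½*9 = 4 - 9/2 = -½ ≈ -0.50000)
N(t) = -½
N(-10)*(-112) + 120 = -½*(-112) + 120 = 56 + 120 = 176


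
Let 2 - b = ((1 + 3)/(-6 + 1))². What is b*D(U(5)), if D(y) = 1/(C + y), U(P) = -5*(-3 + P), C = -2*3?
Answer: -17/200 ≈ -0.085000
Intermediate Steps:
C = -6
U(P) = 15 - 5*P
b = 34/25 (b = 2 - ((1 + 3)/(-6 + 1))² = 2 - (4/(-5))² = 2 - (4*(-⅕))² = 2 - (-⅘)² = 2 - 1*16/25 = 2 - 16/25 = 34/25 ≈ 1.3600)
D(y) = 1/(-6 + y)
b*D(U(5)) = 34/(25*(-6 + (15 - 5*5))) = 34/(25*(-6 + (15 - 25))) = 34/(25*(-6 - 10)) = (34/25)/(-16) = (34/25)*(-1/16) = -17/200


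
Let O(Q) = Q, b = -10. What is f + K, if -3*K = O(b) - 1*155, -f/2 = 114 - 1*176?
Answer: 179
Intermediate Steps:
f = 124 (f = -2*(114 - 1*176) = -2*(114 - 176) = -2*(-62) = 124)
K = 55 (K = -(-10 - 1*155)/3 = -(-10 - 155)/3 = -1/3*(-165) = 55)
f + K = 124 + 55 = 179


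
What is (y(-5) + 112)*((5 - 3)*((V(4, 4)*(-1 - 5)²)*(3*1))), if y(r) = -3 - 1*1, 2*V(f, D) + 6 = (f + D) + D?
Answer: 69984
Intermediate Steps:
V(f, D) = -3 + D + f/2 (V(f, D) = -3 + ((f + D) + D)/2 = -3 + ((D + f) + D)/2 = -3 + (f + 2*D)/2 = -3 + (D + f/2) = -3 + D + f/2)
y(r) = -4 (y(r) = -3 - 1 = -4)
(y(-5) + 112)*((5 - 3)*((V(4, 4)*(-1 - 5)²)*(3*1))) = (-4 + 112)*((5 - 3)*(((-3 + 4 + (½)*4)*(-1 - 5)²)*(3*1))) = 108*(2*(((-3 + 4 + 2)*(-6)²)*3)) = 108*(2*((3*36)*3)) = 108*(2*(108*3)) = 108*(2*324) = 108*648 = 69984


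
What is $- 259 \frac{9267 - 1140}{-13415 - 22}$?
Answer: $\frac{233877}{1493} \approx 156.65$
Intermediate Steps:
$- 259 \frac{9267 - 1140}{-13415 - 22} = - 259 \frac{8127}{-13437} = - 259 \cdot 8127 \left(- \frac{1}{13437}\right) = \left(-259\right) \left(- \frac{903}{1493}\right) = \frac{233877}{1493}$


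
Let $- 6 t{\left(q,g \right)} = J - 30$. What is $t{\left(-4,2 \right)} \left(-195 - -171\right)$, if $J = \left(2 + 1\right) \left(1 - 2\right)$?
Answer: $-132$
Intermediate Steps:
$J = -3$ ($J = 3 \left(-1\right) = -3$)
$t{\left(q,g \right)} = \frac{11}{2}$ ($t{\left(q,g \right)} = - \frac{-3 - 30}{6} = \left(- \frac{1}{6}\right) \left(-33\right) = \frac{11}{2}$)
$t{\left(-4,2 \right)} \left(-195 - -171\right) = \frac{11 \left(-195 - -171\right)}{2} = \frac{11 \left(-195 + 171\right)}{2} = \frac{11}{2} \left(-24\right) = -132$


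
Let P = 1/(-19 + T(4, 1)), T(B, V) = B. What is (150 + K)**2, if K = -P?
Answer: 5067001/225 ≈ 22520.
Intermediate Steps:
P = -1/15 (P = 1/(-19 + 4) = 1/(-15) = -1/15 ≈ -0.066667)
K = 1/15 (K = -1*(-1/15) = 1/15 ≈ 0.066667)
(150 + K)**2 = (150 + 1/15)**2 = (2251/15)**2 = 5067001/225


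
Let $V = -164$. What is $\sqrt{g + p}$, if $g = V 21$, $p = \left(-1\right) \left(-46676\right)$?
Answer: $4 \sqrt{2702} \approx 207.92$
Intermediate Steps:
$p = 46676$
$g = -3444$ ($g = \left(-164\right) 21 = -3444$)
$\sqrt{g + p} = \sqrt{-3444 + 46676} = \sqrt{43232} = 4 \sqrt{2702}$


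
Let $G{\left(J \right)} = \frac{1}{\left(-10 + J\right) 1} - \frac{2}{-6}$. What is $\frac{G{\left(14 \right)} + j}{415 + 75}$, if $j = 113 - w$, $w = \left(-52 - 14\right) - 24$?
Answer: $\frac{349}{840} \approx 0.41548$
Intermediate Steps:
$w = -90$ ($w = -66 - 24 = -90$)
$j = 203$ ($j = 113 - -90 = 113 + 90 = 203$)
$G{\left(J \right)} = \frac{1}{3} + \frac{1}{-10 + J}$ ($G{\left(J \right)} = \frac{1}{-10 + J} 1 - - \frac{1}{3} = \frac{1}{-10 + J} + \frac{1}{3} = \frac{1}{3} + \frac{1}{-10 + J}$)
$\frac{G{\left(14 \right)} + j}{415 + 75} = \frac{\frac{-7 + 14}{3 \left(-10 + 14\right)} + 203}{415 + 75} = \frac{\frac{1}{3} \cdot \frac{1}{4} \cdot 7 + 203}{490} = \left(\frac{1}{3} \cdot \frac{1}{4} \cdot 7 + 203\right) \frac{1}{490} = \left(\frac{7}{12} + 203\right) \frac{1}{490} = \frac{2443}{12} \cdot \frac{1}{490} = \frac{349}{840}$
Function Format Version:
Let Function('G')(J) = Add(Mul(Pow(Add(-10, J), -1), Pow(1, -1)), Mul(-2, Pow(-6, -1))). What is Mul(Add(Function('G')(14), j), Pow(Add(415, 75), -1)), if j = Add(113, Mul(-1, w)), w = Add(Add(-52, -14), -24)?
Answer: Rational(349, 840) ≈ 0.41548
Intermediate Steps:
w = -90 (w = Add(-66, -24) = -90)
j = 203 (j = Add(113, Mul(-1, -90)) = Add(113, 90) = 203)
Function('G')(J) = Add(Rational(1, 3), Pow(Add(-10, J), -1)) (Function('G')(J) = Add(Mul(Pow(Add(-10, J), -1), 1), Mul(-2, Rational(-1, 6))) = Add(Pow(Add(-10, J), -1), Rational(1, 3)) = Add(Rational(1, 3), Pow(Add(-10, J), -1)))
Mul(Add(Function('G')(14), j), Pow(Add(415, 75), -1)) = Mul(Add(Mul(Rational(1, 3), Pow(Add(-10, 14), -1), Add(-7, 14)), 203), Pow(Add(415, 75), -1)) = Mul(Add(Mul(Rational(1, 3), Pow(4, -1), 7), 203), Pow(490, -1)) = Mul(Add(Mul(Rational(1, 3), Rational(1, 4), 7), 203), Rational(1, 490)) = Mul(Add(Rational(7, 12), 203), Rational(1, 490)) = Mul(Rational(2443, 12), Rational(1, 490)) = Rational(349, 840)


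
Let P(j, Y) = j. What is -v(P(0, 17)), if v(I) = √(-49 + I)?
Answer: -7*I ≈ -7.0*I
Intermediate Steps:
-v(P(0, 17)) = -√(-49 + 0) = -√(-49) = -7*I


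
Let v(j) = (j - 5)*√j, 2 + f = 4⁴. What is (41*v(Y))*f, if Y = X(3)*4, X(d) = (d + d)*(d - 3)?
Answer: 0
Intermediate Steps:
f = 254 (f = -2 + 4⁴ = -2 + 256 = 254)
X(d) = 2*d*(-3 + d) (X(d) = (2*d)*(-3 + d) = 2*d*(-3 + d))
Y = 0 (Y = (2*3*(-3 + 3))*4 = (2*3*0)*4 = 0*4 = 0)
v(j) = √j*(-5 + j) (v(j) = (-5 + j)*√j = √j*(-5 + j))
(41*v(Y))*f = (41*(√0*(-5 + 0)))*254 = (41*(0*(-5)))*254 = (41*0)*254 = 0*254 = 0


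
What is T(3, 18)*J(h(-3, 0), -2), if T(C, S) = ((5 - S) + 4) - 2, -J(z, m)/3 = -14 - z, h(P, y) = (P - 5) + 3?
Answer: -297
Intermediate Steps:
h(P, y) = -2 + P (h(P, y) = (-5 + P) + 3 = -2 + P)
J(z, m) = 42 + 3*z (J(z, m) = -3*(-14 - z) = 42 + 3*z)
T(C, S) = 7 - S (T(C, S) = (9 - S) - 2 = 7 - S)
T(3, 18)*J(h(-3, 0), -2) = (7 - 1*18)*(42 + 3*(-2 - 3)) = (7 - 18)*(42 + 3*(-5)) = -11*(42 - 15) = -11*27 = -297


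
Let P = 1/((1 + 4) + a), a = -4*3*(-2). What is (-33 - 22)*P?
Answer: -55/29 ≈ -1.8966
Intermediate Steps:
a = 24 (a = -12*(-2) = 24)
P = 1/29 (P = 1/((1 + 4) + 24) = 1/(5 + 24) = 1/29 ≈ 0.034483)
(-33 - 22)*P = (-33 - 22)*(1/29) = -55*1/29 = -55/29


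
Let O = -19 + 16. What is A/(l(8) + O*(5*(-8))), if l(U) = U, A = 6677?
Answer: 6677/128 ≈ 52.164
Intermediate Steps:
O = -3
A/(l(8) + O*(5*(-8))) = 6677/(8 - 15*(-8)) = 6677/(8 - 3*(-40)) = 6677/(8 + 120) = 6677/128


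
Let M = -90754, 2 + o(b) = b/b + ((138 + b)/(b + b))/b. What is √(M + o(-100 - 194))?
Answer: I*√7844499258/294 ≈ 301.26*I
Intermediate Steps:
o(b) = -1 + (138 + b)/(2*b²) (o(b) = -2 + (b/b + ((138 + b)/(b + b))/b) = -2 + (1 + ((138 + b)/((2*b)))/b) = -2 + (1 + ((138 + b)*(1/(2*b)))/b) = -2 + (1 + ((138 + b)/(2*b))/b) = -2 + (1 + (138 + b)/(2*b²)) = -1 + (138 + b)/(2*b²))
√(M + o(-100 - 194)) = √(-90754 + (69 + (-100 - 194)/2 - (-100 - 194)²)/(-100 - 194)²) = √(-90754 + (69 + (½)*(-294) - 1*(-294)²)/(-294)²) = √(-90754 + (69 - 147 - 1*86436)/86436) = √(-90754 + (69 - 147 - 86436)/86436) = √(-90754 + (1/86436)*(-86514)) = √(-90754 - 14419/14406) = √(-1307416543/14406) = I*√7844499258/294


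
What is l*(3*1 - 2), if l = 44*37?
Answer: 1628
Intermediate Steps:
l = 1628
l*(3*1 - 2) = 1628*(3*1 - 2) = 1628*(3 - 2) = 1628*1 = 1628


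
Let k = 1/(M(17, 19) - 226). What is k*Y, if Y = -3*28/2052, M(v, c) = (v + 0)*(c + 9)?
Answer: -7/42750 ≈ -0.00016374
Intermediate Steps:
M(v, c) = v*(9 + c)
Y = -7/171 (Y = -84*1/2052 = -7/171 ≈ -0.040936)
k = 1/250 (k = 1/(17*(9 + 19) - 226) = 1/(17*28 - 226) = 1/(476 - 226) = 1/250 ≈ 0.0040000)
k*Y = (1/250)*(-7/171) = -7/42750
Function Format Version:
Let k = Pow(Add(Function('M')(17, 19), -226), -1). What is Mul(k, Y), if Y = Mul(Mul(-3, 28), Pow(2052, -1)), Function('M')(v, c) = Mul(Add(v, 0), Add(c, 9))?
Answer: Rational(-7, 42750) ≈ -0.00016374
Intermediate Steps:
Function('M')(v, c) = Mul(v, Add(9, c))
Y = Rational(-7, 171) (Y = Mul(-84, Rational(1, 2052)) = Rational(-7, 171) ≈ -0.040936)
k = Rational(1, 250) (k = Pow(Add(Mul(17, Add(9, 19)), -226), -1) = Pow(Add(Mul(17, 28), -226), -1) = Pow(Add(476, -226), -1) = Pow(250, -1) = Rational(1, 250) ≈ 0.0040000)
Mul(k, Y) = Mul(Rational(1, 250), Rational(-7, 171)) = Rational(-7, 42750)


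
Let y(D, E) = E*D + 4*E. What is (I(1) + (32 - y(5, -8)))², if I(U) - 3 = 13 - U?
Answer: 14161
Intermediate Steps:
y(D, E) = 4*E + D*E (y(D, E) = D*E + 4*E = 4*E + D*E)
I(U) = 16 - U (I(U) = 3 + (13 - U) = 16 - U)
(I(1) + (32 - y(5, -8)))² = ((16 - 1*1) + (32 - (-8)*(4 + 5)))² = ((16 - 1) + (32 - (-8)*9))² = (15 + (32 - 1*(-72)))² = (15 + (32 + 72))² = (15 + 104)² = 119² = 14161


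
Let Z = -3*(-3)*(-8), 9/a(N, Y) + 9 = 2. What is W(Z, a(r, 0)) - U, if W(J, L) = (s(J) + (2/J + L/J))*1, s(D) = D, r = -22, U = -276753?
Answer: 139447219/504 ≈ 2.7668e+5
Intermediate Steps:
a(N, Y) = -9/7 (a(N, Y) = 9/(-9 + 2) = 9/(-7) = 9*(-1/7) = -9/7)
Z = -72 (Z = 9*(-8) = -72)
W(J, L) = J + 2/J + L/J (W(J, L) = (J + (2/J + L/J))*1 = (J + 2/J + L/J)*1 = J + 2/J + L/J)
W(Z, a(r, 0)) - U = (2 - 9/7 + (-72)**2)/(-72) - 1*(-276753) = -(2 - 9/7 + 5184)/72 + 276753 = -1/72*36293/7 + 276753 = -36293/504 + 276753 = 139447219/504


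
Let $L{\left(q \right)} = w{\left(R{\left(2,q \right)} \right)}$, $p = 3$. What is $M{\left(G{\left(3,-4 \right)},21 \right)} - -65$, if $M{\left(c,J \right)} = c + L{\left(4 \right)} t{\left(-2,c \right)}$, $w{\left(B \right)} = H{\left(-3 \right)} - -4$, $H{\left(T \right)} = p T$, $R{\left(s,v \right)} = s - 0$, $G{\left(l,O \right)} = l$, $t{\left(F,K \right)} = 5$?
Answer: $43$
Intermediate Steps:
$R{\left(s,v \right)} = s$ ($R{\left(s,v \right)} = s + 0 = s$)
$H{\left(T \right)} = 3 T$
$w{\left(B \right)} = -5$ ($w{\left(B \right)} = 3 \left(-3\right) - -4 = -9 + 4 = -5$)
$L{\left(q \right)} = -5$
$M{\left(c,J \right)} = -25 + c$ ($M{\left(c,J \right)} = c - 25 = -25 + c$)
$M{\left(G{\left(3,-4 \right)},21 \right)} - -65 = \left(-25 + 3\right) - -65 = -22 + 65 = 43$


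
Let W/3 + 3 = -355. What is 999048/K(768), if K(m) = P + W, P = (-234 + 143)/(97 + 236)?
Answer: -332682984/357733 ≈ -929.98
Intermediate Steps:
W = -1074 (W = -9 + 3*(-355) = -9 - 1065 = -1074)
P = -91/333 ≈ -0.27327
K(m) = -357733/333 (K(m) = -91/333 - 1074 = -357733/333)
999048/K(768) = 999048/(-357733/333) = 999048*(-333/357733) = -332682984/357733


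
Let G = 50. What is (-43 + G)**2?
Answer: 49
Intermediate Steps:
(-43 + G)**2 = (-43 + 50)**2 = 7**2 = 49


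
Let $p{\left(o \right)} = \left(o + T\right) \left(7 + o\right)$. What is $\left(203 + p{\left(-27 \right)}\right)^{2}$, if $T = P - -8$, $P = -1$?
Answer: $363609$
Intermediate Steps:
$T = 7$ ($T = -1 - -8 = -1 + 8 = 7$)
$p{\left(o \right)} = \left(7 + o\right)^{2}$ ($p{\left(o \right)} = \left(o + 7\right) \left(7 + o\right) = \left(7 + o\right) \left(7 + o\right) = \left(7 + o\right)^{2}$)
$\left(203 + p{\left(-27 \right)}\right)^{2} = \left(203 + \left(49 + \left(-27\right)^{2} + 14 \left(-27\right)\right)\right)^{2} = \left(203 + \left(49 + 729 - 378\right)\right)^{2} = \left(203 + 400\right)^{2} = 603^{2} = 363609$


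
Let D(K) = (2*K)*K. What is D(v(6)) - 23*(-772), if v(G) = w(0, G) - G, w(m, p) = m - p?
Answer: 18044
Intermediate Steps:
v(G) = -2*G (v(G) = (0 - G) - G = -G - G = -2*G)
D(K) = 2*K**2
D(v(6)) - 23*(-772) = 2*(-2*6)**2 - 23*(-772) = 2*(-12)**2 + 17756 = 2*144 + 17756 = 288 + 17756 = 18044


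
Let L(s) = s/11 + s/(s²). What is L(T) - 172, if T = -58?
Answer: -113111/638 ≈ -177.29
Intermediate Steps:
L(s) = 1/s + s/11 (L(s) = s*(1/11) + s/s² = s/11 + 1/s = 1/s + s/11)
L(T) - 172 = (1/(-58) + (1/11)*(-58)) - 172 = (-1/58 - 58/11) - 172 = -3375/638 - 172 = -113111/638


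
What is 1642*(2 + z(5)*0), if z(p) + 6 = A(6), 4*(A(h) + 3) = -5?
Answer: 3284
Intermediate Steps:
A(h) = -17/4 (A(h) = -3 + (¼)*(-5) = -3 - 5/4 = -17/4)
z(p) = -41/4 (z(p) = -6 - 17/4 = -41/4)
1642*(2 + z(5)*0) = 1642*(2 - 41/4*0) = 1642*(2 + 0) = 1642*2 = 3284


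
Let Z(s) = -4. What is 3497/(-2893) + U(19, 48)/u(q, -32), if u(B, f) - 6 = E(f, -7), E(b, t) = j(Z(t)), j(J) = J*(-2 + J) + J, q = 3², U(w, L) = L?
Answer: 23971/37609 ≈ 0.63737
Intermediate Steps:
q = 9
j(J) = J + J*(-2 + J)
E(b, t) = 20 (E(b, t) = -4*(-1 - 4) = -4*(-5) = 20)
u(B, f) = 26 (u(B, f) = 6 + 20 = 26)
3497/(-2893) + U(19, 48)/u(q, -32) = 3497/(-2893) + 48/26 = 3497*(-1/2893) + 48*(1/26) = -3497/2893 + 24/13 = 23971/37609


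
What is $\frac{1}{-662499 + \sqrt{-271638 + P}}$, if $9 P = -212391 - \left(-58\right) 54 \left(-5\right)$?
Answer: $- \frac{662499}{438905221978} - \frac{i \sqrt{296977}}{438905221978} \approx -1.5094 \cdot 10^{-6} - 1.2416 \cdot 10^{-9} i$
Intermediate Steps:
$P = -25339$ ($P = \frac{-212391 - \left(-58\right) 54 \left(-5\right)}{9} = \frac{-212391 - \left(-3132\right) \left(-5\right)}{9} = \frac{-212391 - 15660}{9} = \frac{1}{9} \left(-228051\right) = -25339$)
$\frac{1}{-662499 + \sqrt{-271638 + P}} = \frac{1}{-662499 + \sqrt{-271638 - 25339}} = \frac{1}{-662499 + \sqrt{-296977}} = \frac{1}{-662499 + i \sqrt{296977}}$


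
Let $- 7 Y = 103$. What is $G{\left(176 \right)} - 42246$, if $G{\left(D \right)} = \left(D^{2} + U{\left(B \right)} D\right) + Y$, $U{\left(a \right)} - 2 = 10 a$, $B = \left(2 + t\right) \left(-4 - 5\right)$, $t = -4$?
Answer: $\frac{145231}{7} \approx 20747.0$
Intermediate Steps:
$Y = - \frac{103}{7}$ ($Y = \left(- \frac{1}{7}\right) 103 = - \frac{103}{7} \approx -14.714$)
$B = 18$ ($B = \left(2 - 4\right) \left(-4 - 5\right) = \left(-2\right) \left(-9\right) = 18$)
$U{\left(a \right)} = 2 + 10 a$
$G{\left(D \right)} = - \frac{103}{7} + D^{2} + 182 D$ ($G{\left(D \right)} = \left(D^{2} + \left(2 + 10 \cdot 18\right) D\right) - \frac{103}{7} = \left(D^{2} + \left(2 + 180\right) D\right) - \frac{103}{7} = \left(D^{2} + 182 D\right) - \frac{103}{7} = - \frac{103}{7} + D^{2} + 182 D$)
$G{\left(176 \right)} - 42246 = \left(- \frac{103}{7} + 176^{2} + 182 \cdot 176\right) - 42246 = \left(- \frac{103}{7} + 30976 + 32032\right) - 42246 = \frac{440953}{7} - 42246 = \frac{145231}{7}$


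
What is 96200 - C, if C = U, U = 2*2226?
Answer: 91748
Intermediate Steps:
U = 4452
C = 4452
96200 - C = 96200 - 1*4452 = 96200 - 4452 = 91748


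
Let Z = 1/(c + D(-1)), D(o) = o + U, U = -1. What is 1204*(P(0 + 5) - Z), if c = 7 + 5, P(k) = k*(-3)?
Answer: -90902/5 ≈ -18180.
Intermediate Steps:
D(o) = -1 + o (D(o) = o - 1 = -1 + o)
P(k) = -3*k
c = 12
Z = 1/10 (Z = 1/(12 + (-1 - 1)) = 1/(12 - 2) = 1/10 ≈ 0.10000)
1204*(P(0 + 5) - Z) = 1204*(-3*(0 + 5) - 1*1/10) = 1204*(-3*5 - 1/10) = 1204*(-15 - 1/10) = 1204*(-151/10) = -90902/5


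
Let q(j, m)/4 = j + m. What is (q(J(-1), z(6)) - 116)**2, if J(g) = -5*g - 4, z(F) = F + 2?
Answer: 6400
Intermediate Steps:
z(F) = 2 + F
J(g) = -4 - 5*g
q(j, m) = 4*j + 4*m (q(j, m) = 4*(j + m) = 4*j + 4*m)
(q(J(-1), z(6)) - 116)**2 = ((4*(-4 - 5*(-1)) + 4*(2 + 6)) - 116)**2 = ((4*(-4 + 5) + 4*8) - 116)**2 = ((4*1 + 32) - 116)**2 = ((4 + 32) - 116)**2 = (36 - 116)**2 = (-80)**2 = 6400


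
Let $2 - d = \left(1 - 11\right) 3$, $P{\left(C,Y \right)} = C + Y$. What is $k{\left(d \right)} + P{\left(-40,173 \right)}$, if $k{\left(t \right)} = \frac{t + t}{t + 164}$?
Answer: $\frac{6533}{49} \approx 133.33$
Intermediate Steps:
$d = 32$ ($d = 2 - \left(1 - 11\right) 3 = 2 - \left(-10\right) 3 = 2 - -30 = 2 + 30 = 32$)
$k{\left(t \right)} = \frac{2 t}{164 + t}$
$k{\left(d \right)} + P{\left(-40,173 \right)} = 2 \cdot 32 \frac{1}{164 + 32} + \left(-40 + 173\right) = 2 \cdot 32 \cdot \frac{1}{196} + 133 = \frac{16}{49} + 133 = \frac{6533}{49}$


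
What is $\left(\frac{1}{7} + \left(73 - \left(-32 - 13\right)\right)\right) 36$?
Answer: $\frac{29772}{7} \approx 4253.1$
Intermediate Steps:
$\left(\frac{1}{7} + \left(73 - \left(-32 - 13\right)\right)\right) 36 = \left(\frac{1}{7} + \left(73 - -45\right)\right) 36 = \left(\frac{1}{7} + \left(73 + 45\right)\right) 36 = \left(\frac{1}{7} + 118\right) 36 = \frac{827}{7} \cdot 36 = \frac{29772}{7}$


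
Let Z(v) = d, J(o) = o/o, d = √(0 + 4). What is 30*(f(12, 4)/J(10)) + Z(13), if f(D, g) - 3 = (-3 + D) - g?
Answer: 242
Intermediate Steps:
d = 2 (d = √4 = 2)
J(o) = 1
Z(v) = 2
f(D, g) = D - g (f(D, g) = 3 + ((-3 + D) - g) = 3 + (-3 + D - g) = D - g)
30*(f(12, 4)/J(10)) + Z(13) = 30*((12 - 1*4)/1) + 2 = 30*((12 - 4)*1) + 2 = 30*(8*1) + 2 = 30*8 + 2 = 240 + 2 = 242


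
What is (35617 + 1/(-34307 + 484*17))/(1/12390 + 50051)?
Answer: 3836174214460/5390806528463 ≈ 0.71161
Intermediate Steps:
(35617 + 1/(-34307 + 484*17))/(1/12390 + 50051) = (35617 + 1/(-34307 + 8228))/(1/12390 + 50051) = (35617 + 1/(-26079))/(620131891/12390) = (35617 - 1/26079)*(12390/620131891) = (928855742/26079)*(12390/620131891) = 3836174214460/5390806528463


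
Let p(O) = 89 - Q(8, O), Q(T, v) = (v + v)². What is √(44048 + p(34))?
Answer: √39513 ≈ 198.78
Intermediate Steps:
Q(T, v) = 4*v² (Q(T, v) = (2*v)² = 4*v²)
p(O) = 89 - 4*O²
√(44048 + p(34)) = √(44048 + (89 - 4*34²)) = √(44048 + (89 - 4*1156)) = √(44048 + (89 - 4624)) = √(44048 - 4535) = √39513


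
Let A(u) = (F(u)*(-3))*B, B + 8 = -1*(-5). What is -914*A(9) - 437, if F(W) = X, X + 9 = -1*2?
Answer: 90049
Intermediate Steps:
X = -11 (X = -9 - 1*2 = -9 - 2 = -11)
B = -3 (B = -8 - 1*(-5) = -8 + 5 = -3)
F(W) = -11
A(u) = -99 (A(u) = -11*(-3)*(-3) = 33*(-3) = -99)
-914*A(9) - 437 = -914*(-99) - 437 = 90486 - 437 = 90049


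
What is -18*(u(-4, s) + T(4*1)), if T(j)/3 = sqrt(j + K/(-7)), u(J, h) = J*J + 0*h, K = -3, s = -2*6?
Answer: -288 - 54*sqrt(217)/7 ≈ -401.64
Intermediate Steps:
s = -12
u(J, h) = J**2 (u(J, h) = J**2 + 0 = J**2)
T(j) = 3*sqrt(3/7 + j) (T(j) = 3*sqrt(j - 3/(-7)) = 3*sqrt(j - 3*(-1/7)) = 3*sqrt(j + 3/7) = 3*sqrt(3/7 + j))
-18*(u(-4, s) + T(4*1)) = -18*((-4)**2 + 3*sqrt(21 + 49*(4*1))/7) = -18*(16 + 3*sqrt(21 + 49*4)/7) = -18*(16 + 3*sqrt(21 + 196)/7) = -18*(16 + 3*sqrt(217)/7) = -288 - 54*sqrt(217)/7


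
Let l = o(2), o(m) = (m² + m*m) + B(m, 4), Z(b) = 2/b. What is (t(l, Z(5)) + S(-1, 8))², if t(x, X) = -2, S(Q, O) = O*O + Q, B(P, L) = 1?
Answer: 3721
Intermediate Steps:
o(m) = 1 + 2*m² (o(m) = (m² + m*m) + 1 = (m² + m²) + 1 = 2*m² + 1 = 1 + 2*m²)
S(Q, O) = Q + O² (S(Q, O) = O² + Q = Q + O²)
l = 9 (l = 1 + 2*2² = 1 + 2*4 = 1 + 8 = 9)
(t(l, Z(5)) + S(-1, 8))² = (-2 + (-1 + 8²))² = (-2 + (-1 + 64))² = (-2 + 63)² = 61² = 3721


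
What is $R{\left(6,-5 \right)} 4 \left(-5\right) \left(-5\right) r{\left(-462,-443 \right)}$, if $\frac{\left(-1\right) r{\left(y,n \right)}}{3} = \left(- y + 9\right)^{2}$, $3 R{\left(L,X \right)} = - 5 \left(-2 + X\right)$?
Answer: $-776443500$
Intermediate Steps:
$R{\left(L,X \right)} = \frac{10}{3} - \frac{5 X}{3}$ ($R{\left(L,X \right)} = \frac{\left(-5\right) \left(-2 + X\right)}{3} = \frac{10 - 5 X}{3} = \frac{10}{3} - \frac{5 X}{3}$)
$r{\left(y,n \right)} = - 3 \left(9 - y\right)^{2}$ ($r{\left(y,n \right)} = - 3 \left(- y + 9\right)^{2} = - 3 \left(9 - y\right)^{2}$)
$R{\left(6,-5 \right)} 4 \left(-5\right) \left(-5\right) r{\left(-462,-443 \right)} = \left(\frac{10}{3} - - \frac{25}{3}\right) 4 \left(-5\right) \left(-5\right) \left(- 3 \left(-9 - 462\right)^{2}\right) = \left(\frac{10}{3} + \frac{25}{3}\right) 4 \left(-5\right) \left(-5\right) \left(- 3 \left(-471\right)^{2}\right) = \frac{35}{3} \cdot 4 \left(-5\right) \left(-5\right) \left(\left(-3\right) 221841\right) = \frac{140}{3} \left(-5\right) \left(-5\right) \left(-665523\right) = \left(- \frac{700}{3}\right) \left(-5\right) \left(-665523\right) = \frac{3500}{3} \left(-665523\right) = -776443500$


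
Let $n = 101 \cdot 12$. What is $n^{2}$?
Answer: $1468944$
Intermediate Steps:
$n = 1212$
$n^{2} = 1212^{2} = 1468944$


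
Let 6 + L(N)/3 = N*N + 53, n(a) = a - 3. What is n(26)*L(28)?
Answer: 57339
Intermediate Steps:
n(a) = -3 + a
L(N) = 141 + 3*N² (L(N) = -18 + 3*(N*N + 53) = -18 + 3*(N² + 53) = -18 + 3*(53 + N²) = -18 + (159 + 3*N²) = 141 + 3*N²)
n(26)*L(28) = (-3 + 26)*(141 + 3*28²) = 23*(141 + 3*784) = 23*(141 + 2352) = 23*2493 = 57339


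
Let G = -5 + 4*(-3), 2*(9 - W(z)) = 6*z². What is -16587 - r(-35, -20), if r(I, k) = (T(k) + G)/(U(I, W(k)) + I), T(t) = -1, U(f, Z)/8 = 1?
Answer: -49763/3 ≈ -16588.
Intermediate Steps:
W(z) = 9 - 3*z²
U(f, Z) = 8 (U(f, Z) = 8*1 = 8)
G = -17 (G = -5 - 12 = -17)
r(I, k) = -18/(8 + I) (r(I, k) = (-1 - 17)/(8 + I) = -18/(8 + I))
-16587 - r(-35, -20) = -16587 - (-18)/(8 - 35) = -16587 - (-18)/(-27) = -16587 - (-18)*(-1)/27 = -16587 - 1*⅔ = -16587 - ⅔ = -49763/3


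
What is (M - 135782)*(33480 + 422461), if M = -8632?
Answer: -65844263574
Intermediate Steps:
(M - 135782)*(33480 + 422461) = (-8632 - 135782)*(33480 + 422461) = -144414*455941 = -65844263574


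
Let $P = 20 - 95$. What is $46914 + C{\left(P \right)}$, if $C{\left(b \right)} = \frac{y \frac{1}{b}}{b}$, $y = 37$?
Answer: $\frac{263891287}{5625} \approx 46914.0$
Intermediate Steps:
$P = -75$ ($P = 20 - 95 = -75$)
$C{\left(b \right)} = \frac{37}{b^{2}}$ ($C{\left(b \right)} = \frac{37 \frac{1}{b}}{b} = \frac{37}{b^{2}}$)
$46914 + C{\left(P \right)} = 46914 + \frac{37}{5625} = \frac{263891287}{5625}$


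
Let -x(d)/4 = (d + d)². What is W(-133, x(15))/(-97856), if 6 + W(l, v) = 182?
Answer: -1/556 ≈ -0.0017986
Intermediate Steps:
x(d) = -16*d² (x(d) = -4*(d + d)² = -4*4*d² = -16*d²)
W(l, v) = 176 (W(l, v) = -6 + 182 = 176)
W(-133, x(15))/(-97856) = 176/(-97856) = 176*(-1/97856) = -1/556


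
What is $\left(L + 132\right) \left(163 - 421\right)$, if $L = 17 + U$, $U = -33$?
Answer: $-29928$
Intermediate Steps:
$L = -16$ ($L = 17 - 33 = -16$)
$\left(L + 132\right) \left(163 - 421\right) = \left(-16 + 132\right) \left(163 - 421\right) = 116 \left(-258\right) = -29928$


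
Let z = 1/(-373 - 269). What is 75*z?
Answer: -25/214 ≈ -0.11682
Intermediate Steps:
z = -1/642 (z = 1/(-642) = -1/642 ≈ -0.0015576)
75*z = 75*(-1/642) = -25/214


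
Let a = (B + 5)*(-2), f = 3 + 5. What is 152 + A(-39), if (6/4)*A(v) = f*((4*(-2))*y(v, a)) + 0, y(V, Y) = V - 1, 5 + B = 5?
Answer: 5576/3 ≈ 1858.7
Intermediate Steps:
B = 0 (B = -5 + 5 = 0)
f = 8
a = -10 (a = (0 + 5)*(-2) = 5*(-2) = -10)
y(V, Y) = -1 + V
A(v) = 128/3 - 128*v/3 (A(v) = 2*(8*((4*(-2))*(-1 + v)) + 0)/3 = 2*(8*(-8*(-1 + v)) + 0)/3 = 2*(8*(8 - 8*v) + 0)/3 = 2*((64 - 64*v) + 0)/3 = 2*(64 - 64*v)/3 = 128/3 - 128*v/3)
152 + A(-39) = 152 + (128/3 - 128/3*(-39)) = 152 + (128/3 + 1664) = 152 + 5120/3 = 5576/3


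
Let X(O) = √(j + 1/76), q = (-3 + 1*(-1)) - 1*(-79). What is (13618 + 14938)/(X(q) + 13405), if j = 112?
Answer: 29092281680/13656737387 - 57112*√161747/13656737387 ≈ 2.1286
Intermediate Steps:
q = 75 (q = (-3 - 1) + 79 = -4 + 79 = 75)
X(O) = √161747/38 (X(O) = √(112 + 1/76) = √(8513/76) = √161747/38)
(13618 + 14938)/(X(q) + 13405) = (13618 + 14938)/(√161747/38 + 13405) = 28556/(13405 + √161747/38)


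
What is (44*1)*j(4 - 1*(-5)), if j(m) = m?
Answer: 396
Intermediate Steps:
(44*1)*j(4 - 1*(-5)) = (44*1)*(4 - 1*(-5)) = 44*(4 + 5) = 44*9 = 396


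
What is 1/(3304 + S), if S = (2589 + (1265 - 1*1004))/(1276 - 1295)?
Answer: 1/3154 ≈ 0.00031706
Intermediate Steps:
S = -150 (S = (2589 + (1265 - 1004))/(-19) = (2589 + 261)*(-1/19) = 2850*(-1/19) = -150)
1/(3304 + S) = 1/(3304 - 150) = 1/3154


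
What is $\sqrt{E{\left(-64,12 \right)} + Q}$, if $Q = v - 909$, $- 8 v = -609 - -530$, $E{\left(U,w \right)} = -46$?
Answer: $\frac{i \sqrt{15122}}{4} \approx 30.743 i$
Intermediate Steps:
$v = \frac{79}{8}$ ($v = - \frac{-609 - -530}{8} = - \frac{-609 + 530}{8} = \left(- \frac{1}{8}\right) \left(-79\right) = \frac{79}{8} \approx 9.875$)
$Q = - \frac{7193}{8}$ ($Q = \frac{79}{8} - 909 = - \frac{7193}{8} \approx -899.13$)
$\sqrt{E{\left(-64,12 \right)} + Q} = \sqrt{-46 - \frac{7193}{8}} = \sqrt{- \frac{7561}{8}} = \frac{i \sqrt{15122}}{4}$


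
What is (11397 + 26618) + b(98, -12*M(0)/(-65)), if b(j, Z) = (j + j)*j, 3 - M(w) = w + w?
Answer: 57223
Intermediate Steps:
M(w) = 3 - 2*w (M(w) = 3 - (w + w) = 3 - 2*w)
b(j, Z) = 2*j² (b(j, Z) = (2*j)*j = 2*j²)
(11397 + 26618) + b(98, -12*M(0)/(-65)) = (11397 + 26618) + 2*98² = 38015 + 2*9604 = 38015 + 19208 = 57223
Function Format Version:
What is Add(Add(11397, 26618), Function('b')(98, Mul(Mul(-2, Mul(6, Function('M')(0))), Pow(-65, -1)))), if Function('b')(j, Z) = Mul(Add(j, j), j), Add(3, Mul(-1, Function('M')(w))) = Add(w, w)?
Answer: 57223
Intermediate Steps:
Function('M')(w) = Add(3, Mul(-2, w)) (Function('M')(w) = Add(3, Mul(-1, Add(w, w))) = Add(3, Mul(-1, Mul(2, w))) = Add(3, Mul(-2, w)))
Function('b')(j, Z) = Mul(2, Pow(j, 2)) (Function('b')(j, Z) = Mul(Mul(2, j), j) = Mul(2, Pow(j, 2)))
Add(Add(11397, 26618), Function('b')(98, Mul(Mul(-2, Mul(6, Function('M')(0))), Pow(-65, -1)))) = Add(Add(11397, 26618), Mul(2, Pow(98, 2))) = Add(38015, Mul(2, 9604)) = Add(38015, 19208) = 57223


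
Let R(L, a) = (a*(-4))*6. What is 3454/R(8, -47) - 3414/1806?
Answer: 198911/169764 ≈ 1.1717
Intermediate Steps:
R(L, a) = -24*a (R(L, a) = -4*a*6 = -24*a)
3454/R(8, -47) - 3414/1806 = 3454/((-24*(-47))) - 3414/1806 = 3454/1128 - 3414*1/1806 = 3454*(1/1128) - 569/301 = 1727/564 - 569/301 = 198911/169764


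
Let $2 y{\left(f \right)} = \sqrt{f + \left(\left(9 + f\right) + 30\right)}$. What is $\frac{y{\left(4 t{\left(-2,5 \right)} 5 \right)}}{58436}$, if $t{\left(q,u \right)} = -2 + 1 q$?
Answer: $\frac{11 i}{116872} \approx 9.412 \cdot 10^{-5} i$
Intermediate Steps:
$t{\left(q,u \right)} = -2 + q$
$y{\left(f \right)} = \frac{\sqrt{39 + 2 f}}{2}$ ($y{\left(f \right)} = \frac{\sqrt{f + \left(\left(9 + f\right) + 30\right)}}{2} = \frac{\sqrt{f + \left(39 + f\right)}}{2} = \frac{\sqrt{39 + 2 f}}{2}$)
$\frac{y{\left(4 t{\left(-2,5 \right)} 5 \right)}}{58436} = \frac{\frac{1}{2} \sqrt{39 + 2 \cdot 4 \left(-2 - 2\right) 5}}{58436} = \frac{\sqrt{39 + 2 \cdot 4 \left(-4\right) 5}}{2} \cdot \frac{1}{58436} = \frac{\sqrt{39 + 2 \left(\left(-16\right) 5\right)}}{2} \cdot \frac{1}{58436} = \frac{\sqrt{39 + 2 \left(-80\right)}}{2} \cdot \frac{1}{58436} = \frac{\sqrt{39 - 160}}{2} \cdot \frac{1}{58436} = \frac{\sqrt{-121}}{2} \cdot \frac{1}{58436} = \frac{11 i}{2} \cdot \frac{1}{58436} = \frac{11 i}{116872}$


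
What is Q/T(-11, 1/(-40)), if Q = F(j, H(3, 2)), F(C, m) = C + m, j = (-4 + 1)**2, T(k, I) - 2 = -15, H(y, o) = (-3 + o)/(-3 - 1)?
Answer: -37/52 ≈ -0.71154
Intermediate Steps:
H(y, o) = 3/4 - o/4 (H(y, o) = (-3 + o)/(-4) = (-3 + o)*(-1/4) = 3/4 - o/4)
T(k, I) = -13 (T(k, I) = 2 - 15 = -13)
j = 9 (j = (-3)**2 = 9)
Q = 37/4 (Q = 9 + (3/4 - 1/4*2) = 9 + (3/4 - 1/2) = 9 + 1/4 = 37/4 ≈ 9.2500)
Q/T(-11, 1/(-40)) = (37/4)/(-13) = (37/4)*(-1/13) = -37/52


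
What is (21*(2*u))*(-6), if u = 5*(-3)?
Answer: 3780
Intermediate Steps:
u = -15
(21*(2*u))*(-6) = (21*(2*(-15)))*(-6) = (21*(-30))*(-6) = -630*(-6) = 3780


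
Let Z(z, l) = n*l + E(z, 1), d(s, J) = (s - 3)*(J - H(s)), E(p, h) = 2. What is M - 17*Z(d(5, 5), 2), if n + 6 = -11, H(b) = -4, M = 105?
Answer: 649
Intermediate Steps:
n = -17 (n = -6 - 11 = -17)
d(s, J) = (-3 + s)*(4 + J) (d(s, J) = (s - 3)*(J - 1*(-4)) = (-3 + s)*(J + 4) = (-3 + s)*(4 + J))
Z(z, l) = 2 - 17*l (Z(z, l) = -17*l + 2 = 2 - 17*l)
M - 17*Z(d(5, 5), 2) = 105 - 17*(2 - 17*2) = 105 - 17*(2 - 34) = 105 - 17*(-32) = 105 + 544 = 649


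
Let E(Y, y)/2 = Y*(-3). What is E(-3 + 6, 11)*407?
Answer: -7326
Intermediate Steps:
E(Y, y) = -6*Y (E(Y, y) = 2*(Y*(-3)) = 2*(-3*Y) = -6*Y)
E(-3 + 6, 11)*407 = -6*(-3 + 6)*407 = -6*3*407 = -18*407 = -7326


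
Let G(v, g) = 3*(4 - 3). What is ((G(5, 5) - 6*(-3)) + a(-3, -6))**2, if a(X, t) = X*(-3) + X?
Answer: 729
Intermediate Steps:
G(v, g) = 3 (G(v, g) = 3*1 = 3)
a(X, t) = -2*X (a(X, t) = -3*X + X = -2*X)
((G(5, 5) - 6*(-3)) + a(-3, -6))**2 = ((3 - 6*(-3)) - 2*(-3))**2 = ((3 + 18) + 6)**2 = (21 + 6)**2 = 27**2 = 729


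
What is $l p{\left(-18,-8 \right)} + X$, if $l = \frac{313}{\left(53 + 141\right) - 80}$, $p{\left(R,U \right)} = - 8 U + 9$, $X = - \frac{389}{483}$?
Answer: $\frac{3663907}{18354} \approx 199.62$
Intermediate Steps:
$X = - \frac{389}{483}$ ($X = \left(-389\right) \frac{1}{483} = - \frac{389}{483} \approx -0.80538$)
$p{\left(R,U \right)} = 9 - 8 U$
$l = \frac{313}{114}$ ($l = \frac{313}{194 - 80} = \frac{313}{114} \approx 2.7456$)
$l p{\left(-18,-8 \right)} + X = \frac{313 \left(9 - -64\right)}{114} - \frac{389}{483} = \frac{313 \left(9 + 64\right)}{114} - \frac{389}{483} = \frac{313}{114} \cdot 73 - \frac{389}{483} = \frac{22849}{114} - \frac{389}{483} = \frac{3663907}{18354}$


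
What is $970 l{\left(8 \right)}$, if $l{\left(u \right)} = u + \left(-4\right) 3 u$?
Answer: $-85360$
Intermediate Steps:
$l{\left(u \right)} = - 11 u$ ($l{\left(u \right)} = u - 12 u = - 11 u$)
$970 l{\left(8 \right)} = 970 \left(\left(-11\right) 8\right) = 970 \left(-88\right) = -85360$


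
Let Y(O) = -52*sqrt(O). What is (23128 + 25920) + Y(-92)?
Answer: 49048 - 104*I*sqrt(23) ≈ 49048.0 - 498.77*I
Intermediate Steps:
(23128 + 25920) + Y(-92) = (23128 + 25920) - 104*I*sqrt(23) = 49048 - 104*I*sqrt(23)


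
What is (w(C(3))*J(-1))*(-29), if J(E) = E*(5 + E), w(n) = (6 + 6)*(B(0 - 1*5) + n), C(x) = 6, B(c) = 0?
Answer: 8352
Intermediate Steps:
w(n) = 12*n (w(n) = (6 + 6)*(0 + n) = 12*n)
(w(C(3))*J(-1))*(-29) = ((12*6)*(-(5 - 1)))*(-29) = (72*(-1*4))*(-29) = (72*(-4))*(-29) = -288*(-29) = 8352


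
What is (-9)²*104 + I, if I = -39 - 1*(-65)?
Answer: 8450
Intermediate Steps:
I = 26 (I = -39 + 65 = 26)
(-9)²*104 + I = (-9)²*104 + 26 = 81*104 + 26 = 8424 + 26 = 8450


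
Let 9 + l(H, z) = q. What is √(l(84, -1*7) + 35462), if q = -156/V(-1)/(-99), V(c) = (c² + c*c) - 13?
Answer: √38608161/33 ≈ 188.29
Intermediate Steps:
V(c) = -13 + 2*c² (V(c) = (c² + c²) - 13 = 2*c² - 13 = -13 + 2*c²)
q = -52/363 (q = -156/(-13 + 2*(-1)²)/(-99) = -156/(-13 + 2*1)*(-1/99) = -156/(-13 + 2)*(-1/99) = -156/(-11)*(-1/99) = -156*(-1/11)*(-1/99) = (156/11)*(-1/99) = -52/363 ≈ -0.14325)
l(H, z) = -3319/363 (l(H, z) = -9 - 52/363 = -3319/363)
√(l(84, -1*7) + 35462) = √(-3319/363 + 35462) = √(12869387/363) = √38608161/33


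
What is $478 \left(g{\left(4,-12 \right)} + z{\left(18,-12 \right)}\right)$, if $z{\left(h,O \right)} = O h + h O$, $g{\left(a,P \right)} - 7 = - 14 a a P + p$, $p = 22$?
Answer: $1092230$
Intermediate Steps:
$g{\left(a,P \right)} = 29 - 14 P a^{2}$ ($g{\left(a,P \right)} = 7 + \left(- 14 a a P + 22\right) = 7 + \left(- 14 a^{2} P + 22\right) = 7 - \left(-22 + 14 P a^{2}\right) = 29 - 14 P a^{2}$)
$z{\left(h,O \right)} = 2 O h$ ($z{\left(h,O \right)} = O h + O h = 2 O h$)
$478 \left(g{\left(4,-12 \right)} + z{\left(18,-12 \right)}\right) = 478 \left(\left(29 - - 168 \cdot 4^{2}\right) + 2 \left(-12\right) 18\right) = 478 \left(\left(29 - \left(-168\right) 16\right) - 432\right) = 478 \left(\left(29 + 2688\right) - 432\right) = 478 \left(2717 - 432\right) = 478 \cdot 2285 = 1092230$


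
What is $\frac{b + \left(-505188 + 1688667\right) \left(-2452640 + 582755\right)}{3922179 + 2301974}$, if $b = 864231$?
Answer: $- \frac{2212968765684}{6224153} \approx -3.5555 \cdot 10^{5}$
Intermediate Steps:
$\frac{b + \left(-505188 + 1688667\right) \left(-2452640 + 582755\right)}{3922179 + 2301974} = \frac{864231 + \left(-505188 + 1688667\right) \left(-2452640 + 582755\right)}{3922179 + 2301974} = \frac{864231 + 1183479 \left(-1869885\right)}{6224153} = \left(864231 - 2212969629915\right) \frac{1}{6224153} = \left(-2212968765684\right) \frac{1}{6224153} = - \frac{2212968765684}{6224153}$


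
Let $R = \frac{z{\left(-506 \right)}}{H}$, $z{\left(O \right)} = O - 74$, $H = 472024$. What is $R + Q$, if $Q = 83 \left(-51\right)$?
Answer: $- \frac{499519543}{118006} \approx -4233.0$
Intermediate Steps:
$z{\left(O \right)} = -74 + O$
$Q = -4233$
$R = - \frac{145}{118006}$ ($R = \frac{-74 - 506}{472024} = \left(-580\right) \frac{1}{472024} = - \frac{145}{118006} \approx -0.0012288$)
$R + Q = - \frac{145}{118006} - 4233 = - \frac{499519543}{118006}$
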